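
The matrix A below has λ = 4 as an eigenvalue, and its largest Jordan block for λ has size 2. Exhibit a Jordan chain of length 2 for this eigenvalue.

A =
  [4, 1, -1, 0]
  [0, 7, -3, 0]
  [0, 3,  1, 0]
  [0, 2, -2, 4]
A Jordan chain for λ = 4 of length 2:
v_1 = (1, 3, 3, 2)ᵀ
v_2 = (0, 1, 0, 0)ᵀ

Let N = A − (4)·I. We want v_2 with N^2 v_2 = 0 but N^1 v_2 ≠ 0; then v_{j-1} := N · v_j for j = 2, …, 2.

Pick v_2 = (0, 1, 0, 0)ᵀ.
Then v_1 = N · v_2 = (1, 3, 3, 2)ᵀ.

Sanity check: (A − (4)·I) v_1 = (0, 0, 0, 0)ᵀ = 0. ✓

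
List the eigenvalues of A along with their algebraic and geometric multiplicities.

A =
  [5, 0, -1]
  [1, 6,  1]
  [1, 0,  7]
λ = 6: alg = 3, geom = 2

Step 1 — factor the characteristic polynomial to read off the algebraic multiplicities:
  χ_A(x) = (x - 6)^3

Step 2 — compute geometric multiplicities via the rank-nullity identity g(λ) = n − rank(A − λI):
  rank(A − (6)·I) = 1, so dim ker(A − (6)·I) = n − 1 = 2

Summary:
  λ = 6: algebraic multiplicity = 3, geometric multiplicity = 2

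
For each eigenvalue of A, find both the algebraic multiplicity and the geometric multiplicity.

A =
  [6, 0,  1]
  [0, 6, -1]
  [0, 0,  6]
λ = 6: alg = 3, geom = 2

Step 1 — factor the characteristic polynomial to read off the algebraic multiplicities:
  χ_A(x) = (x - 6)^3

Step 2 — compute geometric multiplicities via the rank-nullity identity g(λ) = n − rank(A − λI):
  rank(A − (6)·I) = 1, so dim ker(A − (6)·I) = n − 1 = 2

Summary:
  λ = 6: algebraic multiplicity = 3, geometric multiplicity = 2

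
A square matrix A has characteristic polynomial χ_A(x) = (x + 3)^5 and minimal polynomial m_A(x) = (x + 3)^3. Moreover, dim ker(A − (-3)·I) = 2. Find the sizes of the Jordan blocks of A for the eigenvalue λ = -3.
Block sizes for λ = -3: [3, 2]

Step 1 — from the characteristic polynomial, algebraic multiplicity of λ = -3 is 5. From dim ker(A − (-3)·I) = 2, there are exactly 2 Jordan blocks for λ = -3.
Step 2 — from the minimal polynomial, the factor (x + 3)^3 tells us the largest block for λ = -3 has size 3.
Step 3 — with total size 5, 2 blocks, and largest block 3, the block sizes (in nonincreasing order) are [3, 2].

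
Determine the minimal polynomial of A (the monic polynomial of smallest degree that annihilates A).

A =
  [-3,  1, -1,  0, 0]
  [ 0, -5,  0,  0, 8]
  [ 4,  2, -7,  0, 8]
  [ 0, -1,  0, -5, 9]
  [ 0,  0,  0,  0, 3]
x^3 + 7*x^2 - 5*x - 75

The characteristic polynomial is χ_A(x) = (x - 3)*(x + 5)^4, so the eigenvalues are known. The minimal polynomial is
  m_A(x) = Π_λ (x − λ)^{k_λ}
where k_λ is the size of the *largest* Jordan block for λ (equivalently, the smallest k with (A − λI)^k v = 0 for every generalised eigenvector v of λ).

  λ = -5: largest Jordan block has size 2, contributing (x + 5)^2
  λ = 3: largest Jordan block has size 1, contributing (x − 3)

So m_A(x) = (x - 3)*(x + 5)^2 = x^3 + 7*x^2 - 5*x - 75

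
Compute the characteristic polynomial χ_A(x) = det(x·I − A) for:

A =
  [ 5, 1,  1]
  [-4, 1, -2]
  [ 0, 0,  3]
x^3 - 9*x^2 + 27*x - 27

Expanding det(x·I − A) (e.g. by cofactor expansion or by noting that A is similar to its Jordan form J, which has the same characteristic polynomial as A) gives
  χ_A(x) = x^3 - 9*x^2 + 27*x - 27
which factors as (x - 3)^3. The eigenvalues (with algebraic multiplicities) are λ = 3 with multiplicity 3.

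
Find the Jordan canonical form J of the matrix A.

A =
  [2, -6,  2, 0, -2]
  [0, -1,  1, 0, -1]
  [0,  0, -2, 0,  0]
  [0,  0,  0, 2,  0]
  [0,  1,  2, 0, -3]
J_3(-2) ⊕ J_1(2) ⊕ J_1(2)

The characteristic polynomial is
  det(x·I − A) = x^5 + 2*x^4 - 8*x^3 - 16*x^2 + 16*x + 32 = (x - 2)^2*(x + 2)^3

Eigenvalues and multiplicities (the geometric multiplicity of λ is n − rank(A − λI), which equals the number of Jordan blocks for λ):
  λ = -2: algebraic multiplicity = 3, geometric multiplicity = 1
  λ = 2: algebraic multiplicity = 2, geometric multiplicity = 2

Determining the block sizes for each eigenvalue:
  λ = -2: one block (gm = 1), so the single block has size am = 3 → block sizes [3]
  λ = 2: gm = am = 2, so every block has size 1 → block sizes [1, 1]

Assembling the blocks gives a Jordan form
J =
  [-2,  1,  0, 0, 0]
  [ 0, -2,  1, 0, 0]
  [ 0,  0, -2, 0, 0]
  [ 0,  0,  0, 2, 0]
  [ 0,  0,  0, 0, 2]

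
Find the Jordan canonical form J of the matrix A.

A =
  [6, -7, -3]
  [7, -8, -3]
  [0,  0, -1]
J_2(-1) ⊕ J_1(-1)

The characteristic polynomial is
  det(x·I − A) = x^3 + 3*x^2 + 3*x + 1 = (x + 1)^3

Eigenvalues and multiplicities (the geometric multiplicity of λ is n − rank(A − λI), which equals the number of Jordan blocks for λ):
  λ = -1: algebraic multiplicity = 3, geometric multiplicity = 2

Determining the block sizes for each eigenvalue:
  λ = -1: 2 blocks summing to 3 forces exactly one block of size 2 and the rest size 1 → block sizes [2, 1]

Assembling the blocks gives a Jordan form
J =
  [-1,  1,  0]
  [ 0, -1,  0]
  [ 0,  0, -1]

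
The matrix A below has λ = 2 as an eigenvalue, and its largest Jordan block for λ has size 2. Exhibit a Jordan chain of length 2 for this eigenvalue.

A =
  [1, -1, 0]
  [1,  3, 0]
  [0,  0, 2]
A Jordan chain for λ = 2 of length 2:
v_1 = (-1, 1, 0)ᵀ
v_2 = (1, 0, 0)ᵀ

Let N = A − (2)·I. We want v_2 with N^2 v_2 = 0 but N^1 v_2 ≠ 0; then v_{j-1} := N · v_j for j = 2, …, 2.

Pick v_2 = (1, 0, 0)ᵀ.
Then v_1 = N · v_2 = (-1, 1, 0)ᵀ.

Sanity check: (A − (2)·I) v_1 = (0, 0, 0)ᵀ = 0. ✓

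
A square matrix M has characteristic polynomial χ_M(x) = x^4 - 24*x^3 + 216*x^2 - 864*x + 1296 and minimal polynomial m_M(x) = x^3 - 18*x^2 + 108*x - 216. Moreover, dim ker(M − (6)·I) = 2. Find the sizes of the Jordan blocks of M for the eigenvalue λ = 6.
Block sizes for λ = 6: [3, 1]

Step 1 — from the characteristic polynomial, algebraic multiplicity of λ = 6 is 4. From dim ker(M − (6)·I) = 2, there are exactly 2 Jordan blocks for λ = 6.
Step 2 — from the minimal polynomial, the factor (x − 6)^3 tells us the largest block for λ = 6 has size 3.
Step 3 — with total size 4, 2 blocks, and largest block 3, the block sizes (in nonincreasing order) are [3, 1].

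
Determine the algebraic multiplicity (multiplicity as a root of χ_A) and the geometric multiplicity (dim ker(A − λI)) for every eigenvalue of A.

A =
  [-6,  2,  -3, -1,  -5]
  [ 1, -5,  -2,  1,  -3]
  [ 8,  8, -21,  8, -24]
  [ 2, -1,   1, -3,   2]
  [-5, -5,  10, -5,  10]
λ = -5: alg = 5, geom = 2

Step 1 — factor the characteristic polynomial to read off the algebraic multiplicities:
  χ_A(x) = (x + 5)^5

Step 2 — compute geometric multiplicities via the rank-nullity identity g(λ) = n − rank(A − λI):
  rank(A − (-5)·I) = 3, so dim ker(A − (-5)·I) = n − 3 = 2

Summary:
  λ = -5: algebraic multiplicity = 5, geometric multiplicity = 2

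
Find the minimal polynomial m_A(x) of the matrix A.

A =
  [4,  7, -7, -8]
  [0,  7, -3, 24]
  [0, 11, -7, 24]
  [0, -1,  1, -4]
x^3 + 4*x^2 - 16*x - 64

The characteristic polynomial is χ_A(x) = (x - 4)^2*(x + 4)^2, so the eigenvalues are known. The minimal polynomial is
  m_A(x) = Π_λ (x − λ)^{k_λ}
where k_λ is the size of the *largest* Jordan block for λ (equivalently, the smallest k with (A − λI)^k v = 0 for every generalised eigenvector v of λ).

  λ = -4: largest Jordan block has size 2, contributing (x + 4)^2
  λ = 4: largest Jordan block has size 1, contributing (x − 4)

So m_A(x) = (x - 4)*(x + 4)^2 = x^3 + 4*x^2 - 16*x - 64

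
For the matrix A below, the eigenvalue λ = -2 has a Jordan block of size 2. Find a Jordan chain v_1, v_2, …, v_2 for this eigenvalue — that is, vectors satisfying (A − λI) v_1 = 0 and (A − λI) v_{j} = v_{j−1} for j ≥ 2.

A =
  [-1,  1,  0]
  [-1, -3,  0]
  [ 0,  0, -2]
A Jordan chain for λ = -2 of length 2:
v_1 = (1, -1, 0)ᵀ
v_2 = (1, 0, 0)ᵀ

Let N = A − (-2)·I. We want v_2 with N^2 v_2 = 0 but N^1 v_2 ≠ 0; then v_{j-1} := N · v_j for j = 2, …, 2.

Pick v_2 = (1, 0, 0)ᵀ.
Then v_1 = N · v_2 = (1, -1, 0)ᵀ.

Sanity check: (A − (-2)·I) v_1 = (0, 0, 0)ᵀ = 0. ✓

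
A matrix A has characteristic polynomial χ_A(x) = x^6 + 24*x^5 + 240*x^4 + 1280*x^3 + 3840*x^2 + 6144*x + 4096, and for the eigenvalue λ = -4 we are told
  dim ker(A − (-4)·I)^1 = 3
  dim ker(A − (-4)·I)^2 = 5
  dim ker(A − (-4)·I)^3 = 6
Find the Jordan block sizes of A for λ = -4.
Block sizes for λ = -4: [3, 2, 1]

From the dimensions of kernels of powers, the number of Jordan blocks of size at least j is d_j − d_{j−1} where d_j = dim ker(N^j) (with d_0 = 0). Computing the differences gives [3, 2, 1].
The number of blocks of size exactly k is (#blocks of size ≥ k) − (#blocks of size ≥ k + 1), so the partition is: 1 block(s) of size 1, 1 block(s) of size 2, 1 block(s) of size 3.
In nonincreasing order the block sizes are [3, 2, 1].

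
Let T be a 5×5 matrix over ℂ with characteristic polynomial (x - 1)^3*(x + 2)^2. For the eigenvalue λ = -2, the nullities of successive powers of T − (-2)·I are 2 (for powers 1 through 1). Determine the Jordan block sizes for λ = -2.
Block sizes for λ = -2: [1, 1]

From the dimensions of kernels of powers, the number of Jordan blocks of size at least j is d_j − d_{j−1} where d_j = dim ker(N^j) (with d_0 = 0). Computing the differences gives [2].
The number of blocks of size exactly k is (#blocks of size ≥ k) − (#blocks of size ≥ k + 1), so the partition is: 2 block(s) of size 1.
In nonincreasing order the block sizes are [1, 1].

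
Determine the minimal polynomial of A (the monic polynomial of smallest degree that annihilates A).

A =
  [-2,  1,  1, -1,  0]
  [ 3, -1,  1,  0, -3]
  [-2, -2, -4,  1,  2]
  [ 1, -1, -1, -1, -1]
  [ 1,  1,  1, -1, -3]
x^4 + 9*x^3 + 30*x^2 + 44*x + 24

The characteristic polynomial is χ_A(x) = (x + 2)^4*(x + 3), so the eigenvalues are known. The minimal polynomial is
  m_A(x) = Π_λ (x − λ)^{k_λ}
where k_λ is the size of the *largest* Jordan block for λ (equivalently, the smallest k with (A − λI)^k v = 0 for every generalised eigenvector v of λ).

  λ = -3: largest Jordan block has size 1, contributing (x + 3)
  λ = -2: largest Jordan block has size 3, contributing (x + 2)^3

So m_A(x) = (x + 2)^3*(x + 3) = x^4 + 9*x^3 + 30*x^2 + 44*x + 24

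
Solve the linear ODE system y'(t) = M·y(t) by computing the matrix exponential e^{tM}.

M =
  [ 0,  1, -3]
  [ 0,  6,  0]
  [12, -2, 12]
e^{tM} =
  [-6*t*exp(6*t) + exp(6*t), t*exp(6*t), -3*t*exp(6*t)]
  [0, exp(6*t), 0]
  [12*t*exp(6*t), -2*t*exp(6*t), 6*t*exp(6*t) + exp(6*t)]

Strategy: write M = P · J · P⁻¹ where J is a Jordan canonical form, so e^{tM} = P · e^{tJ} · P⁻¹, and e^{tJ} can be computed block-by-block.

M has Jordan form
J =
  [6, 1, 0]
  [0, 6, 0]
  [0, 0, 6]
(up to reordering of blocks).

Per-block formulas:
  For a 2×2 Jordan block J_2(6): exp(t · J_2(6)) = e^(6t)·(I + t·N), where N is the 2×2 nilpotent shift.
  For a 1×1 block at λ = 6: exp(t · [6]) = [e^(6t)].

After assembling e^{tJ} and conjugating by P, we get:

e^{tM} =
  [-6*t*exp(6*t) + exp(6*t), t*exp(6*t), -3*t*exp(6*t)]
  [0, exp(6*t), 0]
  [12*t*exp(6*t), -2*t*exp(6*t), 6*t*exp(6*t) + exp(6*t)]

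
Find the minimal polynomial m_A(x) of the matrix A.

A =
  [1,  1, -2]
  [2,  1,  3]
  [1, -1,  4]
x^3 - 6*x^2 + 12*x - 8

The characteristic polynomial is χ_A(x) = (x - 2)^3, so the eigenvalues are known. The minimal polynomial is
  m_A(x) = Π_λ (x − λ)^{k_λ}
where k_λ is the size of the *largest* Jordan block for λ (equivalently, the smallest k with (A − λI)^k v = 0 for every generalised eigenvector v of λ).

  λ = 2: largest Jordan block has size 3, contributing (x − 2)^3

So m_A(x) = (x - 2)^3 = x^3 - 6*x^2 + 12*x - 8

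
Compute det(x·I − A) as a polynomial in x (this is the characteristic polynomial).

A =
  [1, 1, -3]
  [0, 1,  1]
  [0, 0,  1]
x^3 - 3*x^2 + 3*x - 1

Expanding det(x·I − A) (e.g. by cofactor expansion or by noting that A is similar to its Jordan form J, which has the same characteristic polynomial as A) gives
  χ_A(x) = x^3 - 3*x^2 + 3*x - 1
which factors as (x - 1)^3. The eigenvalues (with algebraic multiplicities) are λ = 1 with multiplicity 3.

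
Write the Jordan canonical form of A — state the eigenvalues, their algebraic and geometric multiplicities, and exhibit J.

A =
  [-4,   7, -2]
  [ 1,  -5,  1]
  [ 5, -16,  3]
J_3(-2)

The characteristic polynomial is
  det(x·I − A) = x^3 + 6*x^2 + 12*x + 8 = (x + 2)^3

Eigenvalues and multiplicities (the geometric multiplicity of λ is n − rank(A − λI), which equals the number of Jordan blocks for λ):
  λ = -2: algebraic multiplicity = 3, geometric multiplicity = 1

Determining the block sizes for each eigenvalue:
  λ = -2: one block (gm = 1), so the single block has size am = 3 → block sizes [3]

Assembling the blocks gives a Jordan form
J =
  [-2,  1,  0]
  [ 0, -2,  1]
  [ 0,  0, -2]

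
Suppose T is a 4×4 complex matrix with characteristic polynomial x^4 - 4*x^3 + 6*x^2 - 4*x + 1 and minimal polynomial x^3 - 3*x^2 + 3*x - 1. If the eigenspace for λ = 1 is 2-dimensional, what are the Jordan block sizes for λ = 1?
Block sizes for λ = 1: [3, 1]

Step 1 — from the characteristic polynomial, algebraic multiplicity of λ = 1 is 4. From dim ker(T − (1)·I) = 2, there are exactly 2 Jordan blocks for λ = 1.
Step 2 — from the minimal polynomial, the factor (x − 1)^3 tells us the largest block for λ = 1 has size 3.
Step 3 — with total size 4, 2 blocks, and largest block 3, the block sizes (in nonincreasing order) are [3, 1].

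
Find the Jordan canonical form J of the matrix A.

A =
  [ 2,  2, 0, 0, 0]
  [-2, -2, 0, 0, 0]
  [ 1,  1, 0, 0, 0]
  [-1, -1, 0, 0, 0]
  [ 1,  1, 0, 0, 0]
J_2(0) ⊕ J_1(0) ⊕ J_1(0) ⊕ J_1(0)

The characteristic polynomial is
  det(x·I − A) = x^5

Eigenvalues and multiplicities (the geometric multiplicity of λ is n − rank(A − λI), which equals the number of Jordan blocks for λ):
  λ = 0: algebraic multiplicity = 5, geometric multiplicity = 4

Determining the block sizes for each eigenvalue:
  λ = 0: 4 blocks summing to 5 forces exactly one block of size 2 and the rest size 1 → block sizes [2, 1, 1, 1]

Assembling the blocks gives a Jordan form
J =
  [0, 1, 0, 0, 0]
  [0, 0, 0, 0, 0]
  [0, 0, 0, 0, 0]
  [0, 0, 0, 0, 0]
  [0, 0, 0, 0, 0]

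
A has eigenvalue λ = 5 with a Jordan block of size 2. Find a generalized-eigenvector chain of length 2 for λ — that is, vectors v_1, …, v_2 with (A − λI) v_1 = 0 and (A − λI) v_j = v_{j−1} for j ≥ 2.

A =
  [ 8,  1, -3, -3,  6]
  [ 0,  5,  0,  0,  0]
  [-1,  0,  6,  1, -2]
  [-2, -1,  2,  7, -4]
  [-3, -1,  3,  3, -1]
A Jordan chain for λ = 5 of length 2:
v_1 = (3, 0, -1, -2, -3)ᵀ
v_2 = (1, 0, 0, 0, 0)ᵀ

Let N = A − (5)·I. We want v_2 with N^2 v_2 = 0 but N^1 v_2 ≠ 0; then v_{j-1} := N · v_j for j = 2, …, 2.

Pick v_2 = (1, 0, 0, 0, 0)ᵀ.
Then v_1 = N · v_2 = (3, 0, -1, -2, -3)ᵀ.

Sanity check: (A − (5)·I) v_1 = (0, 0, 0, 0, 0)ᵀ = 0. ✓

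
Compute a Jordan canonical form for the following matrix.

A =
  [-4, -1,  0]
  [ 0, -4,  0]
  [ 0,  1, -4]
J_2(-4) ⊕ J_1(-4)

The characteristic polynomial is
  det(x·I − A) = x^3 + 12*x^2 + 48*x + 64 = (x + 4)^3

Eigenvalues and multiplicities (the geometric multiplicity of λ is n − rank(A − λI), which equals the number of Jordan blocks for λ):
  λ = -4: algebraic multiplicity = 3, geometric multiplicity = 2

Determining the block sizes for each eigenvalue:
  λ = -4: 2 blocks summing to 3 forces exactly one block of size 2 and the rest size 1 → block sizes [2, 1]

Assembling the blocks gives a Jordan form
J =
  [-4,  1,  0]
  [ 0, -4,  0]
  [ 0,  0, -4]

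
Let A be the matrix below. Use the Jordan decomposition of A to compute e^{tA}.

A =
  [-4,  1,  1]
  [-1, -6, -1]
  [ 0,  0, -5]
e^{tA} =
  [t*exp(-5*t) + exp(-5*t), t*exp(-5*t), t*exp(-5*t)]
  [-t*exp(-5*t), -t*exp(-5*t) + exp(-5*t), -t*exp(-5*t)]
  [0, 0, exp(-5*t)]

Strategy: write A = P · J · P⁻¹ where J is a Jordan canonical form, so e^{tA} = P · e^{tJ} · P⁻¹, and e^{tJ} can be computed block-by-block.

A has Jordan form
J =
  [-5,  1,  0]
  [ 0, -5,  0]
  [ 0,  0, -5]
(up to reordering of blocks).

Per-block formulas:
  For a 2×2 Jordan block J_2(-5): exp(t · J_2(-5)) = e^(-5t)·(I + t·N), where N is the 2×2 nilpotent shift.
  For a 1×1 block at λ = -5: exp(t · [-5]) = [e^(-5t)].

After assembling e^{tJ} and conjugating by P, we get:

e^{tA} =
  [t*exp(-5*t) + exp(-5*t), t*exp(-5*t), t*exp(-5*t)]
  [-t*exp(-5*t), -t*exp(-5*t) + exp(-5*t), -t*exp(-5*t)]
  [0, 0, exp(-5*t)]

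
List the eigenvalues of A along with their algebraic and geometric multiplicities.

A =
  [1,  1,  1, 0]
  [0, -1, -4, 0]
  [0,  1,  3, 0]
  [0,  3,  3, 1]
λ = 1: alg = 4, geom = 2

Step 1 — factor the characteristic polynomial to read off the algebraic multiplicities:
  χ_A(x) = (x - 1)^4

Step 2 — compute geometric multiplicities via the rank-nullity identity g(λ) = n − rank(A − λI):
  rank(A − (1)·I) = 2, so dim ker(A − (1)·I) = n − 2 = 2

Summary:
  λ = 1: algebraic multiplicity = 4, geometric multiplicity = 2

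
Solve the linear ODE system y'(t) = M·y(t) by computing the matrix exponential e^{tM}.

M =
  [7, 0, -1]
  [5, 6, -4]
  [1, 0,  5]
e^{tM} =
  [t*exp(6*t) + exp(6*t), 0, -t*exp(6*t)]
  [t^2*exp(6*t)/2 + 5*t*exp(6*t), exp(6*t), -t^2*exp(6*t)/2 - 4*t*exp(6*t)]
  [t*exp(6*t), 0, -t*exp(6*t) + exp(6*t)]

Strategy: write M = P · J · P⁻¹ where J is a Jordan canonical form, so e^{tM} = P · e^{tJ} · P⁻¹, and e^{tJ} can be computed block-by-block.

M has Jordan form
J =
  [6, 1, 0]
  [0, 6, 1]
  [0, 0, 6]
(up to reordering of blocks).

Per-block formulas:
  For a 3×3 Jordan block J_3(6): exp(t · J_3(6)) = e^(6t)·(I + t·N + (t^2/2)·N^2), where N is the 3×3 nilpotent shift.

After assembling e^{tJ} and conjugating by P, we get:

e^{tM} =
  [t*exp(6*t) + exp(6*t), 0, -t*exp(6*t)]
  [t^2*exp(6*t)/2 + 5*t*exp(6*t), exp(6*t), -t^2*exp(6*t)/2 - 4*t*exp(6*t)]
  [t*exp(6*t), 0, -t*exp(6*t) + exp(6*t)]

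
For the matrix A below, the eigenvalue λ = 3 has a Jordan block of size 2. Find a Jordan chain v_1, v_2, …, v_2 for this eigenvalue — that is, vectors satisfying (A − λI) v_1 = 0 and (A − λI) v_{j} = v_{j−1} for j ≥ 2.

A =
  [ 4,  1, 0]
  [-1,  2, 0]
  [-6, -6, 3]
A Jordan chain for λ = 3 of length 2:
v_1 = (1, -1, -6)ᵀ
v_2 = (1, 0, 0)ᵀ

Let N = A − (3)·I. We want v_2 with N^2 v_2 = 0 but N^1 v_2 ≠ 0; then v_{j-1} := N · v_j for j = 2, …, 2.

Pick v_2 = (1, 0, 0)ᵀ.
Then v_1 = N · v_2 = (1, -1, -6)ᵀ.

Sanity check: (A − (3)·I) v_1 = (0, 0, 0)ᵀ = 0. ✓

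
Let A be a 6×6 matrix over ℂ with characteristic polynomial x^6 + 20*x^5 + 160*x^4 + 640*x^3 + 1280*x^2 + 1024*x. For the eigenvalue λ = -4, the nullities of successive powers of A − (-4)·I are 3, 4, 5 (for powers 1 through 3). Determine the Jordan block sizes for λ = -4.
Block sizes for λ = -4: [3, 1, 1]

From the dimensions of kernels of powers, the number of Jordan blocks of size at least j is d_j − d_{j−1} where d_j = dim ker(N^j) (with d_0 = 0). Computing the differences gives [3, 1, 1].
The number of blocks of size exactly k is (#blocks of size ≥ k) − (#blocks of size ≥ k + 1), so the partition is: 2 block(s) of size 1, 1 block(s) of size 3.
In nonincreasing order the block sizes are [3, 1, 1].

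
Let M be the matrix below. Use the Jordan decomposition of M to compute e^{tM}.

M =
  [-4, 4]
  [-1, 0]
e^{tM} =
  [-2*t*exp(-2*t) + exp(-2*t), 4*t*exp(-2*t)]
  [-t*exp(-2*t), 2*t*exp(-2*t) + exp(-2*t)]

Strategy: write M = P · J · P⁻¹ where J is a Jordan canonical form, so e^{tM} = P · e^{tJ} · P⁻¹, and e^{tJ} can be computed block-by-block.

M has Jordan form
J =
  [-2,  1]
  [ 0, -2]
(up to reordering of blocks).

Per-block formulas:
  For a 2×2 Jordan block J_2(-2): exp(t · J_2(-2)) = e^(-2t)·(I + t·N), where N is the 2×2 nilpotent shift.

After assembling e^{tJ} and conjugating by P, we get:

e^{tM} =
  [-2*t*exp(-2*t) + exp(-2*t), 4*t*exp(-2*t)]
  [-t*exp(-2*t), 2*t*exp(-2*t) + exp(-2*t)]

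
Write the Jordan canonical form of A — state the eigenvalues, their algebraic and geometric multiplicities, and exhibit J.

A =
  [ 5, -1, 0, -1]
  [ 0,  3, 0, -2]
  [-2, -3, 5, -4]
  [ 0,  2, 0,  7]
J_2(5) ⊕ J_2(5)

The characteristic polynomial is
  det(x·I − A) = x^4 - 20*x^3 + 150*x^2 - 500*x + 625 = (x - 5)^4

Eigenvalues and multiplicities (the geometric multiplicity of λ is n − rank(A − λI), which equals the number of Jordan blocks for λ):
  λ = 5: algebraic multiplicity = 4, geometric multiplicity = 2

Determining the block sizes for each eigenvalue:
  λ = 5: with am = 4 and gm = 2, the partition is not yet determined (e.g. several partitions of 4 into 2 parts exist). Let N = A − (5)·I. Computing rank(N^1) = 2, rank(N^2) = 0; the number of blocks of size ≥ j is rank(N^{j−1}) − rank(N^j), giving [2, 2]. So we have 2 block(s) of size 2 → block sizes [2, 2]

Assembling the blocks gives a Jordan form
J =
  [5, 1, 0, 0]
  [0, 5, 0, 0]
  [0, 0, 5, 1]
  [0, 0, 0, 5]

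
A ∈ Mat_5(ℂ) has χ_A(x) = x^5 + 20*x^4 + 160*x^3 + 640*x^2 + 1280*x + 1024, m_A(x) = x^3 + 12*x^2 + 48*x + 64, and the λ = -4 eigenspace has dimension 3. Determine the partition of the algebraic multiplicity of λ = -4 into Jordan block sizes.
Block sizes for λ = -4: [3, 1, 1]

Step 1 — from the characteristic polynomial, algebraic multiplicity of λ = -4 is 5. From dim ker(A − (-4)·I) = 3, there are exactly 3 Jordan blocks for λ = -4.
Step 2 — from the minimal polynomial, the factor (x + 4)^3 tells us the largest block for λ = -4 has size 3.
Step 3 — with total size 5, 3 blocks, and largest block 3, the block sizes (in nonincreasing order) are [3, 1, 1].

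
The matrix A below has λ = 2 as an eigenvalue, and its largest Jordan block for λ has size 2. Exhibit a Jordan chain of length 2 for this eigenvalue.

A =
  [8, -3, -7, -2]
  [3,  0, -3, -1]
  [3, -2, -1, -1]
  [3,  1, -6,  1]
A Jordan chain for λ = 2 of length 2:
v_1 = (6, 3, 3, 3)ᵀ
v_2 = (1, 0, 0, 0)ᵀ

Let N = A − (2)·I. We want v_2 with N^2 v_2 = 0 but N^1 v_2 ≠ 0; then v_{j-1} := N · v_j for j = 2, …, 2.

Pick v_2 = (1, 0, 0, 0)ᵀ.
Then v_1 = N · v_2 = (6, 3, 3, 3)ᵀ.

Sanity check: (A − (2)·I) v_1 = (0, 0, 0, 0)ᵀ = 0. ✓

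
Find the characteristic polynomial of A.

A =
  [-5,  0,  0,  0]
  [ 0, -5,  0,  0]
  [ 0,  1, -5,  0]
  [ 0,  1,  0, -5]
x^4 + 20*x^3 + 150*x^2 + 500*x + 625

Expanding det(x·I − A) (e.g. by cofactor expansion or by noting that A is similar to its Jordan form J, which has the same characteristic polynomial as A) gives
  χ_A(x) = x^4 + 20*x^3 + 150*x^2 + 500*x + 625
which factors as (x + 5)^4. The eigenvalues (with algebraic multiplicities) are λ = -5 with multiplicity 4.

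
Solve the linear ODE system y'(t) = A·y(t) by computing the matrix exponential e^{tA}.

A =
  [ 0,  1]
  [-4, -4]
e^{tA} =
  [2*t*exp(-2*t) + exp(-2*t), t*exp(-2*t)]
  [-4*t*exp(-2*t), -2*t*exp(-2*t) + exp(-2*t)]

Strategy: write A = P · J · P⁻¹ where J is a Jordan canonical form, so e^{tA} = P · e^{tJ} · P⁻¹, and e^{tJ} can be computed block-by-block.

A has Jordan form
J =
  [-2,  1]
  [ 0, -2]
(up to reordering of blocks).

Per-block formulas:
  For a 2×2 Jordan block J_2(-2): exp(t · J_2(-2)) = e^(-2t)·(I + t·N), where N is the 2×2 nilpotent shift.

After assembling e^{tJ} and conjugating by P, we get:

e^{tA} =
  [2*t*exp(-2*t) + exp(-2*t), t*exp(-2*t)]
  [-4*t*exp(-2*t), -2*t*exp(-2*t) + exp(-2*t)]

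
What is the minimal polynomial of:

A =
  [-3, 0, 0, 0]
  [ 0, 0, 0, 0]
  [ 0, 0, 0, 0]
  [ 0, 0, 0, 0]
x^2 + 3*x

The characteristic polynomial is χ_A(x) = x^3*(x + 3), so the eigenvalues are known. The minimal polynomial is
  m_A(x) = Π_λ (x − λ)^{k_λ}
where k_λ is the size of the *largest* Jordan block for λ (equivalently, the smallest k with (A − λI)^k v = 0 for every generalised eigenvector v of λ).

  λ = -3: largest Jordan block has size 1, contributing (x + 3)
  λ = 0: largest Jordan block has size 1, contributing (x − 0)

So m_A(x) = x*(x + 3) = x^2 + 3*x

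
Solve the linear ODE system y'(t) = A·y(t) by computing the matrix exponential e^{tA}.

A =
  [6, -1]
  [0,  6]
e^{tA} =
  [exp(6*t), -t*exp(6*t)]
  [0, exp(6*t)]

Strategy: write A = P · J · P⁻¹ where J is a Jordan canonical form, so e^{tA} = P · e^{tJ} · P⁻¹, and e^{tJ} can be computed block-by-block.

A has Jordan form
J =
  [6, 1]
  [0, 6]
(up to reordering of blocks).

Per-block formulas:
  For a 2×2 Jordan block J_2(6): exp(t · J_2(6)) = e^(6t)·(I + t·N), where N is the 2×2 nilpotent shift.

After assembling e^{tJ} and conjugating by P, we get:

e^{tA} =
  [exp(6*t), -t*exp(6*t)]
  [0, exp(6*t)]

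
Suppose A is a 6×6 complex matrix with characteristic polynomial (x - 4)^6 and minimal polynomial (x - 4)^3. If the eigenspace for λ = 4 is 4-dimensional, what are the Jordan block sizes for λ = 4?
Block sizes for λ = 4: [3, 1, 1, 1]

Step 1 — from the characteristic polynomial, algebraic multiplicity of λ = 4 is 6. From dim ker(A − (4)·I) = 4, there are exactly 4 Jordan blocks for λ = 4.
Step 2 — from the minimal polynomial, the factor (x − 4)^3 tells us the largest block for λ = 4 has size 3.
Step 3 — with total size 6, 4 blocks, and largest block 3, the block sizes (in nonincreasing order) are [3, 1, 1, 1].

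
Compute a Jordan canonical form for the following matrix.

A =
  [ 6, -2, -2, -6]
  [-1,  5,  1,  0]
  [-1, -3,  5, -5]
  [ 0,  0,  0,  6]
J_1(4) ⊕ J_3(6)

The characteristic polynomial is
  det(x·I − A) = x^4 - 22*x^3 + 180*x^2 - 648*x + 864 = (x - 6)^3*(x - 4)

Eigenvalues and multiplicities (the geometric multiplicity of λ is n − rank(A − λI), which equals the number of Jordan blocks for λ):
  λ = 4: algebraic multiplicity = 1, geometric multiplicity = 1
  λ = 6: algebraic multiplicity = 3, geometric multiplicity = 1

Determining the block sizes for each eigenvalue:
  λ = 4: one block (gm = 1), so the single block has size am = 1 → block sizes [1]
  λ = 6: one block (gm = 1), so the single block has size am = 3 → block sizes [3]

Assembling the blocks gives a Jordan form
J =
  [4, 0, 0, 0]
  [0, 6, 1, 0]
  [0, 0, 6, 1]
  [0, 0, 0, 6]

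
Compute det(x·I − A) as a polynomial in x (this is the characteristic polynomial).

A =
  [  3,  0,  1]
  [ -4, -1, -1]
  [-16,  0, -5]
x^3 + 3*x^2 + 3*x + 1

Expanding det(x·I − A) (e.g. by cofactor expansion or by noting that A is similar to its Jordan form J, which has the same characteristic polynomial as A) gives
  χ_A(x) = x^3 + 3*x^2 + 3*x + 1
which factors as (x + 1)^3. The eigenvalues (with algebraic multiplicities) are λ = -1 with multiplicity 3.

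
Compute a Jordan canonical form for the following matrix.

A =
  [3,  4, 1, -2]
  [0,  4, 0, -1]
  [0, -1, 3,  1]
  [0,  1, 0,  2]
J_3(3) ⊕ J_1(3)

The characteristic polynomial is
  det(x·I − A) = x^4 - 12*x^3 + 54*x^2 - 108*x + 81 = (x - 3)^4

Eigenvalues and multiplicities (the geometric multiplicity of λ is n − rank(A − λI), which equals the number of Jordan blocks for λ):
  λ = 3: algebraic multiplicity = 4, geometric multiplicity = 2

Determining the block sizes for each eigenvalue:
  λ = 3: with am = 4 and gm = 2, the partition is not yet determined (e.g. several partitions of 4 into 2 parts exist). Let N = A − (3)·I. Computing rank(N^1) = 2, rank(N^2) = 1, rank(N^3) = 0; the number of blocks of size ≥ j is rank(N^{j−1}) − rank(N^j), giving [2, 1, 1]. So we have 1 block(s) of size 3, 1 block(s) of size 1 → block sizes [3, 1]

Assembling the blocks gives a Jordan form
J =
  [3, 1, 0, 0]
  [0, 3, 1, 0]
  [0, 0, 3, 0]
  [0, 0, 0, 3]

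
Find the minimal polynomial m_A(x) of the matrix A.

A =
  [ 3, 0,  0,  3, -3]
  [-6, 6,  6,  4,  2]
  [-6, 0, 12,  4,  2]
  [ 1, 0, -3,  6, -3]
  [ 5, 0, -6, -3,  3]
x^3 - 18*x^2 + 108*x - 216

The characteristic polynomial is χ_A(x) = (x - 6)^5, so the eigenvalues are known. The minimal polynomial is
  m_A(x) = Π_λ (x − λ)^{k_λ}
where k_λ is the size of the *largest* Jordan block for λ (equivalently, the smallest k with (A − λI)^k v = 0 for every generalised eigenvector v of λ).

  λ = 6: largest Jordan block has size 3, contributing (x − 6)^3

So m_A(x) = (x - 6)^3 = x^3 - 18*x^2 + 108*x - 216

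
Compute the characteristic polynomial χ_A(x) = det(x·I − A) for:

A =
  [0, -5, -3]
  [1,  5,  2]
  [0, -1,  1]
x^3 - 6*x^2 + 12*x - 8

Expanding det(x·I − A) (e.g. by cofactor expansion or by noting that A is similar to its Jordan form J, which has the same characteristic polynomial as A) gives
  χ_A(x) = x^3 - 6*x^2 + 12*x - 8
which factors as (x - 2)^3. The eigenvalues (with algebraic multiplicities) are λ = 2 with multiplicity 3.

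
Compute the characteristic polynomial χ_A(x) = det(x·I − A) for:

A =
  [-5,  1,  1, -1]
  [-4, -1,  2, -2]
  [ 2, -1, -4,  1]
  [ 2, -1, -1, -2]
x^4 + 12*x^3 + 54*x^2 + 108*x + 81

Expanding det(x·I − A) (e.g. by cofactor expansion or by noting that A is similar to its Jordan form J, which has the same characteristic polynomial as A) gives
  χ_A(x) = x^4 + 12*x^3 + 54*x^2 + 108*x + 81
which factors as (x + 3)^4. The eigenvalues (with algebraic multiplicities) are λ = -3 with multiplicity 4.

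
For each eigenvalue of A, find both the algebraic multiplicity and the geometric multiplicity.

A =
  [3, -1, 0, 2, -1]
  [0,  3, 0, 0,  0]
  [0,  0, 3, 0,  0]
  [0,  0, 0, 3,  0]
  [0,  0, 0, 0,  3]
λ = 3: alg = 5, geom = 4

Step 1 — factor the characteristic polynomial to read off the algebraic multiplicities:
  χ_A(x) = (x - 3)^5

Step 2 — compute geometric multiplicities via the rank-nullity identity g(λ) = n − rank(A − λI):
  rank(A − (3)·I) = 1, so dim ker(A − (3)·I) = n − 1 = 4

Summary:
  λ = 3: algebraic multiplicity = 5, geometric multiplicity = 4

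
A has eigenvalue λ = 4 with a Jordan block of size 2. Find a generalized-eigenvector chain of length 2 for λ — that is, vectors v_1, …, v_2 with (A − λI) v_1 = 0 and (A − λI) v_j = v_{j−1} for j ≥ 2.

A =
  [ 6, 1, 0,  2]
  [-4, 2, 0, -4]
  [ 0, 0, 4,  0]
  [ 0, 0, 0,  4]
A Jordan chain for λ = 4 of length 2:
v_1 = (2, -4, 0, 0)ᵀ
v_2 = (1, 0, 0, 0)ᵀ

Let N = A − (4)·I. We want v_2 with N^2 v_2 = 0 but N^1 v_2 ≠ 0; then v_{j-1} := N · v_j for j = 2, …, 2.

Pick v_2 = (1, 0, 0, 0)ᵀ.
Then v_1 = N · v_2 = (2, -4, 0, 0)ᵀ.

Sanity check: (A − (4)·I) v_1 = (0, 0, 0, 0)ᵀ = 0. ✓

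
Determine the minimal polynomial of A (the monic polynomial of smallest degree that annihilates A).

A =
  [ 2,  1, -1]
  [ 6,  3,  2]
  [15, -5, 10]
x^2 - 10*x + 25

The characteristic polynomial is χ_A(x) = (x - 5)^3, so the eigenvalues are known. The minimal polynomial is
  m_A(x) = Π_λ (x − λ)^{k_λ}
where k_λ is the size of the *largest* Jordan block for λ (equivalently, the smallest k with (A − λI)^k v = 0 for every generalised eigenvector v of λ).

  λ = 5: largest Jordan block has size 2, contributing (x − 5)^2

So m_A(x) = (x - 5)^2 = x^2 - 10*x + 25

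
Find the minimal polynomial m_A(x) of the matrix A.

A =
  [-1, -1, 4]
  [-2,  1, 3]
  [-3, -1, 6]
x^3 - 6*x^2 + 12*x - 8

The characteristic polynomial is χ_A(x) = (x - 2)^3, so the eigenvalues are known. The minimal polynomial is
  m_A(x) = Π_λ (x − λ)^{k_λ}
where k_λ is the size of the *largest* Jordan block for λ (equivalently, the smallest k with (A − λI)^k v = 0 for every generalised eigenvector v of λ).

  λ = 2: largest Jordan block has size 3, contributing (x − 2)^3

So m_A(x) = (x - 2)^3 = x^3 - 6*x^2 + 12*x - 8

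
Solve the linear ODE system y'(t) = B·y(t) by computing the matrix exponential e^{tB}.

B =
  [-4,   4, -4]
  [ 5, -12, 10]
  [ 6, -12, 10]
e^{tB} =
  [-2*t*exp(-2*t) + exp(-2*t), 4*t*exp(-2*t), -4*t*exp(-2*t)]
  [5*t*exp(-2*t), -10*t*exp(-2*t) + exp(-2*t), 10*t*exp(-2*t)]
  [6*t*exp(-2*t), -12*t*exp(-2*t), 12*t*exp(-2*t) + exp(-2*t)]

Strategy: write B = P · J · P⁻¹ where J is a Jordan canonical form, so e^{tB} = P · e^{tJ} · P⁻¹, and e^{tJ} can be computed block-by-block.

B has Jordan form
J =
  [-2,  1,  0]
  [ 0, -2,  0]
  [ 0,  0, -2]
(up to reordering of blocks).

Per-block formulas:
  For a 1×1 block at λ = -2: exp(t · [-2]) = [e^(-2t)].
  For a 2×2 Jordan block J_2(-2): exp(t · J_2(-2)) = e^(-2t)·(I + t·N), where N is the 2×2 nilpotent shift.

After assembling e^{tJ} and conjugating by P, we get:

e^{tB} =
  [-2*t*exp(-2*t) + exp(-2*t), 4*t*exp(-2*t), -4*t*exp(-2*t)]
  [5*t*exp(-2*t), -10*t*exp(-2*t) + exp(-2*t), 10*t*exp(-2*t)]
  [6*t*exp(-2*t), -12*t*exp(-2*t), 12*t*exp(-2*t) + exp(-2*t)]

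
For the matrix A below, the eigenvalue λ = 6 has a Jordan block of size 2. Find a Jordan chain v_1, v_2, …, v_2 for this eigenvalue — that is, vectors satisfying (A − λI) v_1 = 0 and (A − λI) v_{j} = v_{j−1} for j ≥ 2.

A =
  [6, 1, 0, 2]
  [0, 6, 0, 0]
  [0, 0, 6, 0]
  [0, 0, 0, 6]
A Jordan chain for λ = 6 of length 2:
v_1 = (1, 0, 0, 0)ᵀ
v_2 = (0, 1, 0, 0)ᵀ

Let N = A − (6)·I. We want v_2 with N^2 v_2 = 0 but N^1 v_2 ≠ 0; then v_{j-1} := N · v_j for j = 2, …, 2.

Pick v_2 = (0, 1, 0, 0)ᵀ.
Then v_1 = N · v_2 = (1, 0, 0, 0)ᵀ.

Sanity check: (A − (6)·I) v_1 = (0, 0, 0, 0)ᵀ = 0. ✓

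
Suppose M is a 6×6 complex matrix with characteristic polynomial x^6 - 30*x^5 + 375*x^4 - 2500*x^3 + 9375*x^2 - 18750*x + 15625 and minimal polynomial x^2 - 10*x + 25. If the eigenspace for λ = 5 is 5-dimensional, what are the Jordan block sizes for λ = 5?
Block sizes for λ = 5: [2, 1, 1, 1, 1]

Step 1 — from the characteristic polynomial, algebraic multiplicity of λ = 5 is 6. From dim ker(M − (5)·I) = 5, there are exactly 5 Jordan blocks for λ = 5.
Step 2 — from the minimal polynomial, the factor (x − 5)^2 tells us the largest block for λ = 5 has size 2.
Step 3 — with total size 6, 5 blocks, and largest block 2, the block sizes (in nonincreasing order) are [2, 1, 1, 1, 1].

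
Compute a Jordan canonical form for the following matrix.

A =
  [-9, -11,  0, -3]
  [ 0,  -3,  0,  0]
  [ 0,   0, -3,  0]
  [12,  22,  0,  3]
J_2(-3) ⊕ J_1(-3) ⊕ J_1(-3)

The characteristic polynomial is
  det(x·I − A) = x^4 + 12*x^3 + 54*x^2 + 108*x + 81 = (x + 3)^4

Eigenvalues and multiplicities (the geometric multiplicity of λ is n − rank(A − λI), which equals the number of Jordan blocks for λ):
  λ = -3: algebraic multiplicity = 4, geometric multiplicity = 3

Determining the block sizes for each eigenvalue:
  λ = -3: 3 blocks summing to 4 forces exactly one block of size 2 and the rest size 1 → block sizes [2, 1, 1]

Assembling the blocks gives a Jordan form
J =
  [-3,  1,  0,  0]
  [ 0, -3,  0,  0]
  [ 0,  0, -3,  0]
  [ 0,  0,  0, -3]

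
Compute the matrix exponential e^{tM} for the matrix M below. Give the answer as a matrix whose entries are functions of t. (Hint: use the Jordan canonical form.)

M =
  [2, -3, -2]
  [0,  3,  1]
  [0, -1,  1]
e^{tM} =
  [exp(2*t), -t^2*exp(2*t)/2 - 3*t*exp(2*t), -t^2*exp(2*t)/2 - 2*t*exp(2*t)]
  [0, t*exp(2*t) + exp(2*t), t*exp(2*t)]
  [0, -t*exp(2*t), -t*exp(2*t) + exp(2*t)]

Strategy: write M = P · J · P⁻¹ where J is a Jordan canonical form, so e^{tM} = P · e^{tJ} · P⁻¹, and e^{tJ} can be computed block-by-block.

M has Jordan form
J =
  [2, 1, 0]
  [0, 2, 1]
  [0, 0, 2]
(up to reordering of blocks).

Per-block formulas:
  For a 3×3 Jordan block J_3(2): exp(t · J_3(2)) = e^(2t)·(I + t·N + (t^2/2)·N^2), where N is the 3×3 nilpotent shift.

After assembling e^{tJ} and conjugating by P, we get:

e^{tM} =
  [exp(2*t), -t^2*exp(2*t)/2 - 3*t*exp(2*t), -t^2*exp(2*t)/2 - 2*t*exp(2*t)]
  [0, t*exp(2*t) + exp(2*t), t*exp(2*t)]
  [0, -t*exp(2*t), -t*exp(2*t) + exp(2*t)]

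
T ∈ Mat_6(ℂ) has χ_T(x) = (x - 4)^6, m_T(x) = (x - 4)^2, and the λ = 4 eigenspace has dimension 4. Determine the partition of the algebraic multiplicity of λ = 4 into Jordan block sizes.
Block sizes for λ = 4: [2, 2, 1, 1]

Step 1 — from the characteristic polynomial, algebraic multiplicity of λ = 4 is 6. From dim ker(T − (4)·I) = 4, there are exactly 4 Jordan blocks for λ = 4.
Step 2 — from the minimal polynomial, the factor (x − 4)^2 tells us the largest block for λ = 4 has size 2.
Step 3 — with total size 6, 4 blocks, and largest block 2, the block sizes (in nonincreasing order) are [2, 2, 1, 1].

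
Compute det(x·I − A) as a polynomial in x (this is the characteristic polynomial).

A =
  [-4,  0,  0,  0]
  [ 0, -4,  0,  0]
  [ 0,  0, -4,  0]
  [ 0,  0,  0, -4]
x^4 + 16*x^3 + 96*x^2 + 256*x + 256

Expanding det(x·I − A) (e.g. by cofactor expansion or by noting that A is similar to its Jordan form J, which has the same characteristic polynomial as A) gives
  χ_A(x) = x^4 + 16*x^3 + 96*x^2 + 256*x + 256
which factors as (x + 4)^4. The eigenvalues (with algebraic multiplicities) are λ = -4 with multiplicity 4.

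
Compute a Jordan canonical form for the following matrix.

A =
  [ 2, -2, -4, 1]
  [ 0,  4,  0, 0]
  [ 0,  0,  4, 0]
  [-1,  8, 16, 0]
J_2(1) ⊕ J_1(4) ⊕ J_1(4)

The characteristic polynomial is
  det(x·I − A) = x^4 - 10*x^3 + 33*x^2 - 40*x + 16 = (x - 4)^2*(x - 1)^2

Eigenvalues and multiplicities (the geometric multiplicity of λ is n − rank(A − λI), which equals the number of Jordan blocks for λ):
  λ = 1: algebraic multiplicity = 2, geometric multiplicity = 1
  λ = 4: algebraic multiplicity = 2, geometric multiplicity = 2

Determining the block sizes for each eigenvalue:
  λ = 1: one block (gm = 1), so the single block has size am = 2 → block sizes [2]
  λ = 4: gm = am = 2, so every block has size 1 → block sizes [1, 1]

Assembling the blocks gives a Jordan form
J =
  [1, 1, 0, 0]
  [0, 1, 0, 0]
  [0, 0, 4, 0]
  [0, 0, 0, 4]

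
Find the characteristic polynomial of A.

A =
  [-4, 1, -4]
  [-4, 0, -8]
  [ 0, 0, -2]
x^3 + 6*x^2 + 12*x + 8

Expanding det(x·I − A) (e.g. by cofactor expansion or by noting that A is similar to its Jordan form J, which has the same characteristic polynomial as A) gives
  χ_A(x) = x^3 + 6*x^2 + 12*x + 8
which factors as (x + 2)^3. The eigenvalues (with algebraic multiplicities) are λ = -2 with multiplicity 3.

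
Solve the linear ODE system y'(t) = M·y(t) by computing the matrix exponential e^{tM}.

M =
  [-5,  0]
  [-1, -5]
e^{tM} =
  [exp(-5*t), 0]
  [-t*exp(-5*t), exp(-5*t)]

Strategy: write M = P · J · P⁻¹ where J is a Jordan canonical form, so e^{tM} = P · e^{tJ} · P⁻¹, and e^{tJ} can be computed block-by-block.

M has Jordan form
J =
  [-5,  1]
  [ 0, -5]
(up to reordering of blocks).

Per-block formulas:
  For a 2×2 Jordan block J_2(-5): exp(t · J_2(-5)) = e^(-5t)·(I + t·N), where N is the 2×2 nilpotent shift.

After assembling e^{tJ} and conjugating by P, we get:

e^{tM} =
  [exp(-5*t), 0]
  [-t*exp(-5*t), exp(-5*t)]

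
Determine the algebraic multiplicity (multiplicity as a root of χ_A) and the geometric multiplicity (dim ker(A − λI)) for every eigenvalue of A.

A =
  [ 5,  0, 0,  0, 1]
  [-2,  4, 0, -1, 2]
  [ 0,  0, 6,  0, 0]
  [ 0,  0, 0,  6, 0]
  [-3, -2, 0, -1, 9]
λ = 6: alg = 5, geom = 3

Step 1 — factor the characteristic polynomial to read off the algebraic multiplicities:
  χ_A(x) = (x - 6)^5

Step 2 — compute geometric multiplicities via the rank-nullity identity g(λ) = n − rank(A − λI):
  rank(A − (6)·I) = 2, so dim ker(A − (6)·I) = n − 2 = 3

Summary:
  λ = 6: algebraic multiplicity = 5, geometric multiplicity = 3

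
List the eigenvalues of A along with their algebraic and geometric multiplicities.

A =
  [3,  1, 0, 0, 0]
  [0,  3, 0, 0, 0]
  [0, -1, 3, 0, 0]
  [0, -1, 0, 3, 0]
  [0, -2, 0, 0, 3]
λ = 3: alg = 5, geom = 4

Step 1 — factor the characteristic polynomial to read off the algebraic multiplicities:
  χ_A(x) = (x - 3)^5

Step 2 — compute geometric multiplicities via the rank-nullity identity g(λ) = n − rank(A − λI):
  rank(A − (3)·I) = 1, so dim ker(A − (3)·I) = n − 1 = 4

Summary:
  λ = 3: algebraic multiplicity = 5, geometric multiplicity = 4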